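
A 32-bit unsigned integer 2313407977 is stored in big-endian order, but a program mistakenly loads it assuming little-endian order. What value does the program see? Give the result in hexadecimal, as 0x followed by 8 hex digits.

2313407977 in 32-bit hexadecimal is 0x89E3CDE9.
Stored big-endian, the bytes at ascending addresses are 89 E3 CD E9.
Read back as little-endian, the first byte is least significant, giving 0xE9CDE389.

0xE9CDE389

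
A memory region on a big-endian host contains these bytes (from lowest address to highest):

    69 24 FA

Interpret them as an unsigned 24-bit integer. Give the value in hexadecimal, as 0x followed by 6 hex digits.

Big-endian stores the most-significant byte at the lowest address.
The bytes are already most-significant first: 0x6924FA.

0x6924FA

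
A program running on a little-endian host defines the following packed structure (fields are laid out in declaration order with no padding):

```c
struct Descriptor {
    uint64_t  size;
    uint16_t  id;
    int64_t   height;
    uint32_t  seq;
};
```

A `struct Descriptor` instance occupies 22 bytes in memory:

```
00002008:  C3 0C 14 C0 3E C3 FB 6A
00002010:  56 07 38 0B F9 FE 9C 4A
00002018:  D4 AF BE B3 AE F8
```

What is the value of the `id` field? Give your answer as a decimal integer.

1878

`id` follows `size` (8 bytes), so it starts at byte offset 8 and occupies 2 bytes.
Bytes at offsets 8..9: 56 07.
In little-endian order the low byte comes first in memory.
Reassemble most-significant byte first: 07 56 → 0x0756.
0x0756 = 1878.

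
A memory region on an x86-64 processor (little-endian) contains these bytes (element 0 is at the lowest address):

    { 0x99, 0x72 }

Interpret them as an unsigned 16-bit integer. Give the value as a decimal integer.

Little-endian stores the least-significant byte at the lowest address.
Reassemble most-significant byte first: 72 99 → 0x7299.
0x7299 = 29337.

29337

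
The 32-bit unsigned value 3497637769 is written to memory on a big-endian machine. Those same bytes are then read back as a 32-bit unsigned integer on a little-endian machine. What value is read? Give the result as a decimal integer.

2310502864

3497637769 in 32-bit hexadecimal is 0xD079B789.
Stored big-endian, the bytes at ascending addresses are D0 79 B7 89.
Read back as little-endian, the first byte is least significant, giving 0x89B779D0.
0x89B779D0 = 2310502864.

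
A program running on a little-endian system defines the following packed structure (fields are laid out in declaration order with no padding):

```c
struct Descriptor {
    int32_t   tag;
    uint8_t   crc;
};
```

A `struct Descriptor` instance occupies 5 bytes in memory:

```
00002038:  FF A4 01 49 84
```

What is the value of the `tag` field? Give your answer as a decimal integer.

1224844543

`tag` is the first field, at byte offset 0, occupying 4 bytes.
Bytes at offsets 0..3: FF A4 01 49.
Little-endian: lowest address holds the least-significant byte.
Reassemble most-significant byte first: 49 01 A4 FF → 0x4901A4FF.
0x4901A4FF = 1224844543.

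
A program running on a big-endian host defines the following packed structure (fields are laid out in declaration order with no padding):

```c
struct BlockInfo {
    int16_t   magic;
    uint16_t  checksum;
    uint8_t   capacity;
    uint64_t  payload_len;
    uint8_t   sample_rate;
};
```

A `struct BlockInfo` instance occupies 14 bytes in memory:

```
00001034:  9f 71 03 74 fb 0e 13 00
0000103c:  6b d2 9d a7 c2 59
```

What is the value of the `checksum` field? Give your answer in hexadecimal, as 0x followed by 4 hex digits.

0x0374

`checksum` follows `magic` (2 bytes), so it starts at byte offset 2 and occupies 2 bytes.
Bytes at offsets 2..3: 03 74.
Big-endian: lowest address holds the most-significant byte.
The bytes are already most-significant first: 0x0374.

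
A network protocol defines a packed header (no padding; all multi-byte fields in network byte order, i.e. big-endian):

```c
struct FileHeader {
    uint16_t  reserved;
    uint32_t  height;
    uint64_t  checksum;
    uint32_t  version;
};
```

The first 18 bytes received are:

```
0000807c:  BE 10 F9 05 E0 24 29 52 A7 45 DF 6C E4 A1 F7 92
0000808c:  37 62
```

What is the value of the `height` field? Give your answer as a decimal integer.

`height` follows `reserved` (2 bytes), so it starts at byte offset 2 and occupies 4 bytes.
Bytes at offsets 2..5: F9 05 E0 24.
Big-endian: lowest address holds the most-significant byte.
The bytes are already most-significant first: 0xF905E024.
0xF905E024 = 4177911844.

4177911844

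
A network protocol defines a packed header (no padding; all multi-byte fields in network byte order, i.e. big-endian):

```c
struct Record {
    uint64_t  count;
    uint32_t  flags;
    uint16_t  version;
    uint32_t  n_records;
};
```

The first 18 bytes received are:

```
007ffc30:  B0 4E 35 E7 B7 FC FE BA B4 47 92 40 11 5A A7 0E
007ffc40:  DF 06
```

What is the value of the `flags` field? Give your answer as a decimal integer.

`flags` follows `count` (8 bytes), so it starts at byte offset 8 and occupies 4 bytes.
Bytes at offsets 8..11: B4 47 92 40.
Big-endian: lowest address holds the most-significant byte.
The bytes are already most-significant first: 0xB4479240.
0xB4479240 = 3024589376.

3024589376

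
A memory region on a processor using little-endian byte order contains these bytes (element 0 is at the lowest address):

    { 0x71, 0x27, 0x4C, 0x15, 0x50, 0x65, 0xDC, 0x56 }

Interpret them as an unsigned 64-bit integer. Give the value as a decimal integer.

6258988976767248241

Little-endian: lowest address holds the least-significant byte.
Reassemble most-significant byte first: 56 DC 65 50 15 4C 27 71 → 0x56DC6550154C2771.
0x56DC6550154C2771 = 6258988976767248241.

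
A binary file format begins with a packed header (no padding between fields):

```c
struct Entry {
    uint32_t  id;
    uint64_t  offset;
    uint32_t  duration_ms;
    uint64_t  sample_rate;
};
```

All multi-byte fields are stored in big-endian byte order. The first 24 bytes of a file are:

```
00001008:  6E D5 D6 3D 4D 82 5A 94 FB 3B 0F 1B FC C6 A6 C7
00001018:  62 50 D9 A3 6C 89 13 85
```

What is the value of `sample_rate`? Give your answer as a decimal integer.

`sample_rate` follows `id` (4 B), `offset` (8 B), `duration_ms` (4 B), so it starts at offset 4 + 8 + 4 = 16 and occupies 8 bytes.
Bytes at offsets 16..23: 62 50 D9 A3 6C 89 13 85.
Big-endian stores the most-significant byte at the lowest address.
The bytes are already most-significant first: 0x6250D9A36C891385.
0x6250D9A36C891385 = 7084401509777609605.

7084401509777609605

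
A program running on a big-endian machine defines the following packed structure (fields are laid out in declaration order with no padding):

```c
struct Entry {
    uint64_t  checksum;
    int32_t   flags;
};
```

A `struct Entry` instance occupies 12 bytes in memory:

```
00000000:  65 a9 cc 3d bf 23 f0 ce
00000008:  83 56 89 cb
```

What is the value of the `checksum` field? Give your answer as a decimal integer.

`checksum` is the first field, at byte offset 0, occupying 8 bytes.
Bytes at offsets 0..7: 65 A9 CC 3D BF 23 F0 CE.
Big-endian stores the most-significant byte at the lowest address.
The bytes are already most-significant first: 0x65A9CC3DBF23F0CE.
0x65A9CC3DBF23F0CE = 7325610834466697422.

7325610834466697422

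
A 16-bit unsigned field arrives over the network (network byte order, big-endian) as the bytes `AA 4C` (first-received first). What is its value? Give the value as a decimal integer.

Big-endian stores the most-significant byte at the lowest address.
The bytes are already most-significant first: 0xAA4C.
0xAA4C = 43596.

43596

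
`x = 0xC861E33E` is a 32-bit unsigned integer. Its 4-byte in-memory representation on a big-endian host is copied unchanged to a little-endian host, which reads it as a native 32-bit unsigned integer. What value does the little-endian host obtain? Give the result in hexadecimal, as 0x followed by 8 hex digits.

Stored big-endian, the bytes at ascending addresses are C8 61 E3 3E.
Read back as little-endian, the first byte is least significant, giving 0x3EE361C8.

0x3EE361C8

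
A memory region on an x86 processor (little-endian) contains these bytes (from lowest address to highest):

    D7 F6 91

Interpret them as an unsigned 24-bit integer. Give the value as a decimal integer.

9565911

Little-endian: lowest address holds the least-significant byte.
Reassemble most-significant byte first: 91 F6 D7 → 0x91F6D7.
0x91F6D7 = 9565911.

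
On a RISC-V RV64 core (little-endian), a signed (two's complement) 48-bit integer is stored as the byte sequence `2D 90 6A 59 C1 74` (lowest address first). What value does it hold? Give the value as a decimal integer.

128373777666093

Little-endian: lowest address holds the least-significant byte.
Reassemble most-significant byte first: 74 C1 59 6A 90 2D → 0x74C1596A902D.
0x74C1596A902D = 128373777666093.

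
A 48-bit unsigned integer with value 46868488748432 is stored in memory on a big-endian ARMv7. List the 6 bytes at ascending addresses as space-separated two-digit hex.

46868488748432 in hexadecimal, padded to 48 bits, is 0x2AA06B9F7D90.
Split into bytes (most-significant first): 2A A0 6B 9F 7D 90.
Big-endian: lowest address holds the most-significant byte.
So the memory order matches the most-significant-first order: 2A A0 6B 9F 7D 90.

2A A0 6B 9F 7D 90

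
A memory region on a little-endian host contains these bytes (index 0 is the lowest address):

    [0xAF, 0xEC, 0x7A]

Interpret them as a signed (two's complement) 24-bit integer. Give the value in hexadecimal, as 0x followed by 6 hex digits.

0x7AECAF

Little-endian stores the least-significant byte at the lowest address.
Reassemble most-significant byte first: 7A EC AF → 0x7AECAF.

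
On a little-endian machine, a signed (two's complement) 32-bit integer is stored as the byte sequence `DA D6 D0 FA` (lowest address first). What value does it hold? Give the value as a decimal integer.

-86976806

Little-endian: lowest address holds the least-significant byte.
Reassemble most-significant byte first: FA D0 D6 DA → 0xFAD0D6DA.
Top bit is set, so as a signed 32-bit value this is 0xFAD0D6DA − 2^32 = -86976806.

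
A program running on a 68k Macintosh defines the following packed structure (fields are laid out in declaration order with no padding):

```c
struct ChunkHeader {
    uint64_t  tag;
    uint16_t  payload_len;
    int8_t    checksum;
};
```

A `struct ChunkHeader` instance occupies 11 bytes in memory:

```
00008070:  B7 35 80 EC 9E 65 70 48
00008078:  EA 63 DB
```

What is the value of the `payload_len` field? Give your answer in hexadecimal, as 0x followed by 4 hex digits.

0xEA63

`payload_len` follows `tag` (8 bytes), so it starts at byte offset 8 and occupies 2 bytes.
Bytes at offsets 8..9: EA 63.
In big-endian order the high byte comes first in memory.
The bytes are already most-significant first: 0xEA63.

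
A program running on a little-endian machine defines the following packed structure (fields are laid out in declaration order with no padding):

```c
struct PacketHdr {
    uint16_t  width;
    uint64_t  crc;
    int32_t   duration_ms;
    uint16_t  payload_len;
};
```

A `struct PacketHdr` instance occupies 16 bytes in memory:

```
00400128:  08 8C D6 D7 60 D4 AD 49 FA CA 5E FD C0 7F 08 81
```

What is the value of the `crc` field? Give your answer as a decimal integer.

14626083750780393430

`crc` follows `width` (2 bytes), so it starts at byte offset 2 and occupies 8 bytes.
Bytes at offsets 2..9: D6 D7 60 D4 AD 49 FA CA.
In little-endian order the low byte comes first in memory.
Reassemble most-significant byte first: CA FA 49 AD D4 60 D7 D6 → 0xCAFA49ADD460D7D6.
0xCAFA49ADD460D7D6 = 14626083750780393430.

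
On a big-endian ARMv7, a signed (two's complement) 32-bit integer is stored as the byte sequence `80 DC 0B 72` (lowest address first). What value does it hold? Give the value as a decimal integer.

-2133062798

Big-endian: lowest address holds the most-significant byte.
The bytes are already most-significant first: 0x80DC0B72.
Top bit is set, so as a signed 32-bit value this is 0x80DC0B72 − 2^32 = -2133062798.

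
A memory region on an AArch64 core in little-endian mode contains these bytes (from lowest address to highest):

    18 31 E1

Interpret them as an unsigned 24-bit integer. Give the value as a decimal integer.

Little-endian: lowest address holds the least-significant byte.
Reassemble most-significant byte first: E1 31 18 → 0xE13118.
0xE13118 = 14758168.

14758168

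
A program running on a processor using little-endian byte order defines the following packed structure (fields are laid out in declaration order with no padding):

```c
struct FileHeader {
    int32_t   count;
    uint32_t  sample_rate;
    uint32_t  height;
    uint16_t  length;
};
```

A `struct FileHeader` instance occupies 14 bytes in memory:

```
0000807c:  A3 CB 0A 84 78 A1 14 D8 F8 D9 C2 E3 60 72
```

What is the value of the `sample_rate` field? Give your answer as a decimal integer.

3625230712

`sample_rate` follows `count` (4 bytes), so it starts at byte offset 4 and occupies 4 bytes.
Bytes at offsets 4..7: 78 A1 14 D8.
In little-endian order the low byte comes first in memory.
Reassemble most-significant byte first: D8 14 A1 78 → 0xD814A178.
0xD814A178 = 3625230712.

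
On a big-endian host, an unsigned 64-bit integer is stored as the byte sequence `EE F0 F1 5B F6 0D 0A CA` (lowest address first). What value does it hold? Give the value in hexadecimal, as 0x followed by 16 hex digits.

Big-endian stores the most-significant byte at the lowest address.
The bytes are already most-significant first: 0xEEF0F15BF60D0ACA.

0xEEF0F15BF60D0ACA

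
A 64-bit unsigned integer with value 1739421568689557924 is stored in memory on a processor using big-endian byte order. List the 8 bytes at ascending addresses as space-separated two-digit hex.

1739421568689557924 in hexadecimal, padded to 64 bits, is 0x1823AAB36C64D1A4.
Split into bytes (most-significant first): 18 23 AA B3 6C 64 D1 A4.
In big-endian order the high byte comes first in memory.
So the memory order matches the most-significant-first order: 18 23 AA B3 6C 64 D1 A4.

18 23 AA B3 6C 64 D1 A4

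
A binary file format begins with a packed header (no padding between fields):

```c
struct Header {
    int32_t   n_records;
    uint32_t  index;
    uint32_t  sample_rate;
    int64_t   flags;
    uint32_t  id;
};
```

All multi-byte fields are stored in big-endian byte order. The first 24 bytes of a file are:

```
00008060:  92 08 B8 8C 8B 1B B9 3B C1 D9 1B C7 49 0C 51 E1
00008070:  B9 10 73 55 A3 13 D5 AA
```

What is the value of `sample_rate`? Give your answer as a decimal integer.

`sample_rate` follows `n_records` (4 B), `index` (4 B), so it starts at offset 4 + 4 = 8 and occupies 4 bytes.
Bytes at offsets 8..11: C1 D9 1B C7.
Big-endian: lowest address holds the most-significant byte.
The bytes are already most-significant first: 0xC1D91BC7.
0xC1D91BC7 = 3252231111.

3252231111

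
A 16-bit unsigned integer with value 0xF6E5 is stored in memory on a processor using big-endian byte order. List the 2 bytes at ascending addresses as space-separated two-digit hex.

F6 E5

Split into bytes (most-significant first): F6 E5.
In big-endian order the high byte comes first in memory.
So the memory order matches the most-significant-first order: F6 E5.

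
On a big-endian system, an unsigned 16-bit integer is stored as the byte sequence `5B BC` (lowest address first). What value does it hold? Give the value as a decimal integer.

23484

In big-endian order the high byte comes first in memory.
The bytes are already most-significant first: 0x5BBC.
0x5BBC = 23484.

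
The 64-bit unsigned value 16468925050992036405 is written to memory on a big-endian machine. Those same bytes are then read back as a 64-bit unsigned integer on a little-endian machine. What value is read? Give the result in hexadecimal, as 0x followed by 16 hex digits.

0x358AE9E813608DE4

16468925050992036405 in 64-bit hexadecimal is 0xE48D6013E8E98A35.
Stored big-endian, the bytes at ascending addresses are E4 8D 60 13 E8 E9 8A 35.
Read back as little-endian, the first byte is least significant, giving 0x358AE9E813608DE4.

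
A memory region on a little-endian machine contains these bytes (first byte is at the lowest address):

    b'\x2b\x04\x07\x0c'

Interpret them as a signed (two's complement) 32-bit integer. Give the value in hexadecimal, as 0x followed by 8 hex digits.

0x0C07042B

Little-endian: lowest address holds the least-significant byte.
Reassemble most-significant byte first: 0C 07 04 2B → 0x0C07042B.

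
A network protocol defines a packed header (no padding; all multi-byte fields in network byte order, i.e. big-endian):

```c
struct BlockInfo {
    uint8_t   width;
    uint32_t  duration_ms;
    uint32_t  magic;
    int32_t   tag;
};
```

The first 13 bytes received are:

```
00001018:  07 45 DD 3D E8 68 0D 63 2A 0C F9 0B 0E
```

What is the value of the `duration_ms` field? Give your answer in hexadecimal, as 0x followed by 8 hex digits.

`duration_ms` follows `width` (1 byte), so it starts at byte offset 1 and occupies 4 bytes.
Bytes at offsets 1..4: 45 DD 3D E8.
In big-endian order the high byte comes first in memory.
The bytes are already most-significant first: 0x45DD3DE8.

0x45DD3DE8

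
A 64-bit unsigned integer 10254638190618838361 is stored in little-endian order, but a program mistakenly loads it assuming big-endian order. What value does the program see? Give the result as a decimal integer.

10254638190618838361 in 64-bit hexadecimal is 0x8E4FCB1A5BFD8559.
Stored little-endian, the bytes at ascending addresses are 59 85 FD 5B 1A CB 4F 8E.
Read back as big-endian, the last byte is least significant, giving 0x5985FD5B1ACB4F8E.
0x5985FD5B1ACB4F8E = 6450840609011486606.

6450840609011486606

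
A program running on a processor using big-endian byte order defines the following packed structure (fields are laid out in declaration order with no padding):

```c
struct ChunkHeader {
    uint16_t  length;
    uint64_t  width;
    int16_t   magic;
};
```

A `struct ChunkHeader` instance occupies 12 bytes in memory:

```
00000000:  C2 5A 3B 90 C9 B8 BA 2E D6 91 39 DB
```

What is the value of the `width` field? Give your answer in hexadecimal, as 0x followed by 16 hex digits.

0x3B90C9B8BA2ED691

`width` follows `length` (2 bytes), so it starts at byte offset 2 and occupies 8 bytes.
Bytes at offsets 2..9: 3B 90 C9 B8 BA 2E D6 91.
Big-endian: lowest address holds the most-significant byte.
The bytes are already most-significant first: 0x3B90C9B8BA2ED691.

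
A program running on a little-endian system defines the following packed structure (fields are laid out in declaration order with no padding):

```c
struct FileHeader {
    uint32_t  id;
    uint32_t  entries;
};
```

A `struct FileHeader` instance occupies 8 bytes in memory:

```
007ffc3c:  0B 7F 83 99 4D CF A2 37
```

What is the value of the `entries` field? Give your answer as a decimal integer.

`entries` follows `id` (4 bytes), so it starts at byte offset 4 and occupies 4 bytes.
Bytes at offsets 4..7: 4D CF A2 37.
Little-endian: lowest address holds the least-significant byte.
Reassemble most-significant byte first: 37 A2 CF 4D → 0x37A2CF4D.
0x37A2CF4D = 933416781.

933416781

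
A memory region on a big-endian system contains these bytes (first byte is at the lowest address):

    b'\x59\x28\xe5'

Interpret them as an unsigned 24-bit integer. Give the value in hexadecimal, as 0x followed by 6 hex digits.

0x5928E5

Big-endian: lowest address holds the most-significant byte.
The bytes are already most-significant first: 0x5928E5.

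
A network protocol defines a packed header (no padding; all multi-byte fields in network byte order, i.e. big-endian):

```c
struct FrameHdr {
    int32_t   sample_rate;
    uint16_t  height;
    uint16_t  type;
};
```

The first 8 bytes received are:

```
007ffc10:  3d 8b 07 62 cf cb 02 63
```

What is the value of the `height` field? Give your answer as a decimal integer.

53195

`height` follows `sample_rate` (4 bytes), so it starts at byte offset 4 and occupies 2 bytes.
Bytes at offsets 4..5: CF CB.
In big-endian order the high byte comes first in memory.
The bytes are already most-significant first: 0xCFCB.
0xCFCB = 53195.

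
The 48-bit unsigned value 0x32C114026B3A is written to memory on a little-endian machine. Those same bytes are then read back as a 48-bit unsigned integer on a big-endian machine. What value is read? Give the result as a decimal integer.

Stored little-endian, the bytes at ascending addresses are 3A 6B 02 14 C1 32.
Read back as big-endian, the last byte is least significant, giving 0x3A6B0214C132.
0x3A6B0214C132 = 64231270826290.

64231270826290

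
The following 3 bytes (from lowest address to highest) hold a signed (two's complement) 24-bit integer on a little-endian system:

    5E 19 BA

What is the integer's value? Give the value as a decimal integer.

Little-endian stores the least-significant byte at the lowest address.
Reassemble most-significant byte first: BA 19 5E → 0xBA195E.
Top bit is set, so as a signed 24-bit value this is 0xBA195E − 2^24 = -4581026.

-4581026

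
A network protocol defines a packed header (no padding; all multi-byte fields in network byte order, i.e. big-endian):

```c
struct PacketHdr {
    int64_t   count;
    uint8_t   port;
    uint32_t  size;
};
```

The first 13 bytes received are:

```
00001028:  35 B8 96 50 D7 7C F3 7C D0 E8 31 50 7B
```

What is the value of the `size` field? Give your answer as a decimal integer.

3895545979

`size` follows `count` (8 B), `port` (1 B), so it starts at offset 8 + 1 = 9 and occupies 4 bytes.
Bytes at offsets 9..12: E8 31 50 7B.
In big-endian order the high byte comes first in memory.
The bytes are already most-significant first: 0xE831507B.
0xE831507B = 3895545979.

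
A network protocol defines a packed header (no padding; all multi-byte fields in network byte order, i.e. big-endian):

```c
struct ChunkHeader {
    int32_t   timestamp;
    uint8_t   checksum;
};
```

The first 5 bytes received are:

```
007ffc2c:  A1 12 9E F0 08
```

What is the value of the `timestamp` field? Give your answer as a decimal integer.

`timestamp` is the first field, at byte offset 0, occupying 4 bytes.
Bytes at offsets 0..3: A1 12 9E F0.
Big-endian: lowest address holds the most-significant byte.
The bytes are already most-significant first: 0xA1129EF0.
Top bit is set, so as a signed 32-bit value this is 0xA1129EF0 − 2^32 = -1592615184.

-1592615184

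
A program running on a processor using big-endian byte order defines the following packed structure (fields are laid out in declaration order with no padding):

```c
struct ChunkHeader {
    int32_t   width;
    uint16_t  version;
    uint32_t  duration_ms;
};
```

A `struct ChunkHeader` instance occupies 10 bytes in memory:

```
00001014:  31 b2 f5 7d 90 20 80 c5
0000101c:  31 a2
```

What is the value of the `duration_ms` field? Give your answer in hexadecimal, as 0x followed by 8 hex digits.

0x80C531A2

`duration_ms` follows `width` (4 B), `version` (2 B), so it starts at offset 4 + 2 = 6 and occupies 4 bytes.
Bytes at offsets 6..9: 80 C5 31 A2.
Big-endian stores the most-significant byte at the lowest address.
The bytes are already most-significant first: 0x80C531A2.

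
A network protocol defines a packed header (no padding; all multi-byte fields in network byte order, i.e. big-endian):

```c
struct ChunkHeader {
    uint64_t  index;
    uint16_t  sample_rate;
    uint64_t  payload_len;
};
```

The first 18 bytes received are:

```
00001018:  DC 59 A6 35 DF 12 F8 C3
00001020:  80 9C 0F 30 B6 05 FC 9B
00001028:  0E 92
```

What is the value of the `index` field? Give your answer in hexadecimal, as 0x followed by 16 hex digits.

0xDC59A635DF12F8C3

`index` is the first field, at byte offset 0, occupying 8 bytes.
Bytes at offsets 0..7: DC 59 A6 35 DF 12 F8 C3.
Big-endian stores the most-significant byte at the lowest address.
The bytes are already most-significant first: 0xDC59A635DF12F8C3.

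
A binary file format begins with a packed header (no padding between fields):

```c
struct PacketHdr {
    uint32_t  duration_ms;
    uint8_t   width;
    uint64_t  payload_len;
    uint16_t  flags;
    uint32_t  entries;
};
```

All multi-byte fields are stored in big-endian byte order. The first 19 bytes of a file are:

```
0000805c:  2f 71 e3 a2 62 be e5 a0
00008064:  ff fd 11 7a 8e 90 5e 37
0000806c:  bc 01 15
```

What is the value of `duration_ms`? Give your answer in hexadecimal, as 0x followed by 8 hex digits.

0x2F71E3A2

`duration_ms` is the first field, at byte offset 0, occupying 4 bytes.
Bytes at offsets 0..3: 2F 71 E3 A2.
Big-endian stores the most-significant byte at the lowest address.
The bytes are already most-significant first: 0x2F71E3A2.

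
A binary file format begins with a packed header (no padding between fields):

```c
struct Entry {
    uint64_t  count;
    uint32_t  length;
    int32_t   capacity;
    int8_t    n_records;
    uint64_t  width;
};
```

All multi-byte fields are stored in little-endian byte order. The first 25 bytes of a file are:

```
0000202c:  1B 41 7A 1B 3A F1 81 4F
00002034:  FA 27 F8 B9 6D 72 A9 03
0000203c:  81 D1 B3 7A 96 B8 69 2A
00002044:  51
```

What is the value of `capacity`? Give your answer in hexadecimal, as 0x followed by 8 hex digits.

0x03A9726D

`capacity` follows `count` (8 B), `length` (4 B), so it starts at offset 8 + 4 = 12 and occupies 4 bytes.
Bytes at offsets 12..15: 6D 72 A9 03.
Little-endian: lowest address holds the least-significant byte.
Reassemble most-significant byte first: 03 A9 72 6D → 0x03A9726D.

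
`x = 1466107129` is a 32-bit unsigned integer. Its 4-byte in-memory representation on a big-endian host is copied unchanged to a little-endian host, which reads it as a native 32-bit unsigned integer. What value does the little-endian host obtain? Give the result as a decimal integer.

4177814359

1466107129 in 32-bit hexadecimal is 0x576304F9.
Stored big-endian, the bytes at ascending addresses are 57 63 04 F9.
Read back as little-endian, the first byte is least significant, giving 0xF9046357.
0xF9046357 = 4177814359.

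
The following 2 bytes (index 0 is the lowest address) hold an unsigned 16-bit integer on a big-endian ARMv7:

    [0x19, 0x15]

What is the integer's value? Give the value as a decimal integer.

Big-endian stores the most-significant byte at the lowest address.
The bytes are already most-significant first: 0x1915.
0x1915 = 6421.

6421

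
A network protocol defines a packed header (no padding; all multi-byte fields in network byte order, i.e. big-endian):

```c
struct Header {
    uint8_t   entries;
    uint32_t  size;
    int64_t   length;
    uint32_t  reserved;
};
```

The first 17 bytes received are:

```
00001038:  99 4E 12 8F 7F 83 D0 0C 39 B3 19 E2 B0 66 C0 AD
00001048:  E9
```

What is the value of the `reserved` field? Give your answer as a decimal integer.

`reserved` follows `entries` (1 B), `size` (4 B), `length` (8 B), so it starts at offset 1 + 4 + 8 = 13 and occupies 4 bytes.
Bytes at offsets 13..16: 66 C0 AD E9.
Big-endian: lowest address holds the most-significant byte.
The bytes are already most-significant first: 0x66C0ADE9.
0x66C0ADE9 = 1723903465.

1723903465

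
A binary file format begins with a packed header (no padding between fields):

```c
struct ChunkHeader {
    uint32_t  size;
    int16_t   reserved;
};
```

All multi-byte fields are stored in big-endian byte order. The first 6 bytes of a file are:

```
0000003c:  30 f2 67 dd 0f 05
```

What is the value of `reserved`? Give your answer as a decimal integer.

3845

`reserved` follows `size` (4 bytes), so it starts at byte offset 4 and occupies 2 bytes.
Bytes at offsets 4..5: 0F 05.
Big-endian stores the most-significant byte at the lowest address.
The bytes are already most-significant first: 0x0F05.
0x0F05 = 3845.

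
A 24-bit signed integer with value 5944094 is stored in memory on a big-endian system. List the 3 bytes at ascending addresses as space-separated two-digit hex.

5A B3 1E

5944094 in hexadecimal, padded to 24 bits, is 0x5AB31E.
Split into bytes (most-significant first): 5A B3 1E.
Big-endian stores the most-significant byte at the lowest address.
So the memory order matches the most-significant-first order: 5A B3 1E.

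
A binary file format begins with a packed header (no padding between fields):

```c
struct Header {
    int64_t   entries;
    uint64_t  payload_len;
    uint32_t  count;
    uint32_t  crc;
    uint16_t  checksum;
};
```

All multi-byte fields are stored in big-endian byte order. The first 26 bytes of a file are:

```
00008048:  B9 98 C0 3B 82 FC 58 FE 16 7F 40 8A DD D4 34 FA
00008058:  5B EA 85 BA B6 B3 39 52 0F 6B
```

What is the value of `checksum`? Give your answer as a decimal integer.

3947

`checksum` follows `entries` (8 B), `payload_len` (8 B), `count` (4 B), `crc` (4 B), so it starts at offset 8 + 8 + 4 + 4 = 24 and occupies 2 bytes.
Bytes at offsets 24..25: 0F 6B.
In big-endian order the high byte comes first in memory.
The bytes are already most-significant first: 0x0F6B.
0x0F6B = 3947.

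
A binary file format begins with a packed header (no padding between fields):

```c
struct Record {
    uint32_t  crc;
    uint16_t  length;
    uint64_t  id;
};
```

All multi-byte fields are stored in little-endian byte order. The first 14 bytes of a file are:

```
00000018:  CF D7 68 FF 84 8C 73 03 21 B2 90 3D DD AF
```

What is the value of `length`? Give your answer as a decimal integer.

`length` follows `crc` (4 bytes), so it starts at byte offset 4 and occupies 2 bytes.
Bytes at offsets 4..5: 84 8C.
Little-endian stores the least-significant byte at the lowest address.
Reassemble most-significant byte first: 8C 84 → 0x8C84.
0x8C84 = 35972.

35972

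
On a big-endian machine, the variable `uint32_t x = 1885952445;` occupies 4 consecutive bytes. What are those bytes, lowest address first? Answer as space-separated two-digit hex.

70 69 59 BD

1885952445 in hexadecimal, padded to 32 bits, is 0x706959BD.
Split into bytes (most-significant first): 70 69 59 BD.
Big-endian: lowest address holds the most-significant byte.
So the memory order matches the most-significant-first order: 70 69 59 BD.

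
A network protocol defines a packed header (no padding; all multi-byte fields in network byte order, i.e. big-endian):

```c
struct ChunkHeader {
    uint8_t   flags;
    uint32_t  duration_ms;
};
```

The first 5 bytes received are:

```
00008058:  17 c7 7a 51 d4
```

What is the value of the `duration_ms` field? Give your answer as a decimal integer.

`duration_ms` follows `flags` (1 byte), so it starts at byte offset 1 and occupies 4 bytes.
Bytes at offsets 1..4: C7 7A 51 D4.
In big-endian order the high byte comes first in memory.
The bytes are already most-significant first: 0xC77A51D4.
0xC77A51D4 = 3346682324.

3346682324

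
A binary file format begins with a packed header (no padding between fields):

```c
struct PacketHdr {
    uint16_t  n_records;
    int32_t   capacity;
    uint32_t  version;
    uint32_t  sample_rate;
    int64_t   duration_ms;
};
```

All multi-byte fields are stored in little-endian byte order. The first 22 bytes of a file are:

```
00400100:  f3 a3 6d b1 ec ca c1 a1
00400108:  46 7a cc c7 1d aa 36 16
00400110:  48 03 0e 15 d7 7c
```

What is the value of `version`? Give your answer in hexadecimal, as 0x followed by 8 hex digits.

0x7A46A1C1

`version` follows `n_records` (2 B), `capacity` (4 B), so it starts at offset 2 + 4 = 6 and occupies 4 bytes.
Bytes at offsets 6..9: C1 A1 46 7A.
Little-endian stores the least-significant byte at the lowest address.
Reassemble most-significant byte first: 7A 46 A1 C1 → 0x7A46A1C1.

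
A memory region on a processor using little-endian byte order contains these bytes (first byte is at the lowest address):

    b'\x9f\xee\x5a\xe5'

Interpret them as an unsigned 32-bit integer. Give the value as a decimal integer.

Little-endian stores the least-significant byte at the lowest address.
Reassemble most-significant byte first: E5 5A EE 9F → 0xE55AEE9F.
0xE55AEE9F = 3847941791.

3847941791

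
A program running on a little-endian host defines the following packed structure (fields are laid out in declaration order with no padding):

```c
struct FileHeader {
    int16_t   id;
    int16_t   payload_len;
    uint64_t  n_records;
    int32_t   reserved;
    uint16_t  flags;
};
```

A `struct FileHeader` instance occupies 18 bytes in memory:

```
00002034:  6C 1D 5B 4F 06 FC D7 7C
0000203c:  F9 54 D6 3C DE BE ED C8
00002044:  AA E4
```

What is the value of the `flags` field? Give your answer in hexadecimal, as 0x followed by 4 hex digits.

0xE4AA

`flags` follows `id` (2 B), `payload_len` (2 B), `n_records` (8 B), `reserved` (4 B), so it starts at offset 2 + 2 + 8 + 4 = 16 and occupies 2 bytes.
Bytes at offsets 16..17: AA E4.
In little-endian order the low byte comes first in memory.
Reassemble most-significant byte first: E4 AA → 0xE4AA.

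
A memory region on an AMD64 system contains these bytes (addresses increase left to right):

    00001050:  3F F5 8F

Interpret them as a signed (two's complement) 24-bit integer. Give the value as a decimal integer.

-7342785

In little-endian order the low byte comes first in memory.
Reassemble most-significant byte first: 8F F5 3F → 0x8FF53F.
Top bit is set, so as a signed 24-bit value this is 0x8FF53F − 2^24 = -7342785.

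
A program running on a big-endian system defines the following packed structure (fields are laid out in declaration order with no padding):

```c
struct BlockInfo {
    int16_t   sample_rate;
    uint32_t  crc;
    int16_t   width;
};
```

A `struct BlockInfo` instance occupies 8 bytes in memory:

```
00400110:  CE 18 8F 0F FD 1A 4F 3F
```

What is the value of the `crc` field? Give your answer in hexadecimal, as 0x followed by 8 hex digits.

0x8F0FFD1A

`crc` follows `sample_rate` (2 bytes), so it starts at byte offset 2 and occupies 4 bytes.
Bytes at offsets 2..5: 8F 0F FD 1A.
Big-endian stores the most-significant byte at the lowest address.
The bytes are already most-significant first: 0x8F0FFD1A.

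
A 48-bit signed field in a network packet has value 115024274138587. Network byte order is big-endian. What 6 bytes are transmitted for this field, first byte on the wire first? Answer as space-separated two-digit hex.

68 9D 2D 00 25 DB

115024274138587 in hexadecimal, padded to 48 bits, is 0x689D2D0025DB.
Split into bytes (most-significant first): 68 9D 2D 00 25 DB.
In big-endian order the high byte comes first in memory.
So the memory order matches the most-significant-first order: 68 9D 2D 00 25 DB.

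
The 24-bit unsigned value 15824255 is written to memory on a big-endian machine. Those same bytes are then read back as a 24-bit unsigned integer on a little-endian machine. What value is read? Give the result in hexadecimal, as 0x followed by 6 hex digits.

0x7F75F1

15824255 in 24-bit hexadecimal is 0xF1757F.
Stored big-endian, the bytes at ascending addresses are F1 75 7F.
Read back as little-endian, the first byte is least significant, giving 0x7F75F1.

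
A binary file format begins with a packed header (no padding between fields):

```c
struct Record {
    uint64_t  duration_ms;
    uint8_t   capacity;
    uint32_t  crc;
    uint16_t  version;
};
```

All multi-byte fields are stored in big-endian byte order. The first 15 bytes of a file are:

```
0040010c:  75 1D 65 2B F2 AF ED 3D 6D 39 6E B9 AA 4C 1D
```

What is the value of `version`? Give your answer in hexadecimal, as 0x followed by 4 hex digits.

0x4C1D

`version` follows `duration_ms` (8 B), `capacity` (1 B), `crc` (4 B), so it starts at offset 8 + 1 + 4 = 13 and occupies 2 bytes.
Bytes at offsets 13..14: 4C 1D.
In big-endian order the high byte comes first in memory.
The bytes are already most-significant first: 0x4C1D.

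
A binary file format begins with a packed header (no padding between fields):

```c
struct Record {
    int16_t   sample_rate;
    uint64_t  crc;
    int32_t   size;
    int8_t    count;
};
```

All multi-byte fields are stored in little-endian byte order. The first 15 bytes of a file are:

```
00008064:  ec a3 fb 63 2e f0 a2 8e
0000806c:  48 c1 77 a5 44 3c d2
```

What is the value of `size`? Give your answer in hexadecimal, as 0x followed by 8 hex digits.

`size` follows `sample_rate` (2 B), `crc` (8 B), so it starts at offset 2 + 8 = 10 and occupies 4 bytes.
Bytes at offsets 10..13: 77 A5 44 3C.
Little-endian: lowest address holds the least-significant byte.
Reassemble most-significant byte first: 3C 44 A5 77 → 0x3C44A577.

0x3C44A577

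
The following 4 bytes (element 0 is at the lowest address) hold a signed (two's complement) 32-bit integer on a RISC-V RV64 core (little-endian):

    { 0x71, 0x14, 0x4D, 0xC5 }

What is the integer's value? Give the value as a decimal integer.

Little-endian: lowest address holds the least-significant byte.
Reassemble most-significant byte first: C5 4D 14 71 → 0xC54D1471.
Top bit is set, so as a signed 32-bit value this is 0xC54D1471 − 2^32 = -984804239.

-984804239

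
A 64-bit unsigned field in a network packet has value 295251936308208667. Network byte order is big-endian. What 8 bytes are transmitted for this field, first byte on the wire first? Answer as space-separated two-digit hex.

295251936308208667 in hexadecimal, padded to 64 bits, is 0x0418F2125EE5A41B.
Split into bytes (most-significant first): 04 18 F2 12 5E E5 A4 1B.
In big-endian order the high byte comes first in memory.
So the memory order matches the most-significant-first order: 04 18 F2 12 5E E5 A4 1B.

04 18 F2 12 5E E5 A4 1B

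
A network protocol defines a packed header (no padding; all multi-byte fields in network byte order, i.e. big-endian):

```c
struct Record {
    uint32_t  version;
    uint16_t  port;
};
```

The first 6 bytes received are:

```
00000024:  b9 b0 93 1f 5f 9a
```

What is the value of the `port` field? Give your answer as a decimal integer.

24474

`port` follows `version` (4 bytes), so it starts at byte offset 4 and occupies 2 bytes.
Bytes at offsets 4..5: 5F 9A.
Big-endian stores the most-significant byte at the lowest address.
The bytes are already most-significant first: 0x5F9A.
0x5F9A = 24474.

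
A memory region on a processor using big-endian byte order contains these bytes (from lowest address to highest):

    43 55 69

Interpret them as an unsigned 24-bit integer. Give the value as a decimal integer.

In big-endian order the high byte comes first in memory.
The bytes are already most-significant first: 0x435569.
0x435569 = 4412777.

4412777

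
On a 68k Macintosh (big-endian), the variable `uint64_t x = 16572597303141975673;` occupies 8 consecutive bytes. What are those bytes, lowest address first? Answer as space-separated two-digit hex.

16572597303141975673 in hexadecimal, padded to 64 bits, is 0xE5FDB1711B5FC679.
Split into bytes (most-significant first): E5 FD B1 71 1B 5F C6 79.
Big-endian stores the most-significant byte at the lowest address.
So the memory order matches the most-significant-first order: E5 FD B1 71 1B 5F C6 79.

E5 FD B1 71 1B 5F C6 79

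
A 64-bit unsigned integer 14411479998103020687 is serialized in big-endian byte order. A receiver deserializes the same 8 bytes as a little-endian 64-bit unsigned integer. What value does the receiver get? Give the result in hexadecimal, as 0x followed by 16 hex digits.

0x8FE493F6B3DCFFC7

14411479998103020687 in 64-bit hexadecimal is 0xC7FFDCB3F693E48F.
Stored big-endian, the bytes at ascending addresses are C7 FF DC B3 F6 93 E4 8F.
Read back as little-endian, the first byte is least significant, giving 0x8FE493F6B3DCFFC7.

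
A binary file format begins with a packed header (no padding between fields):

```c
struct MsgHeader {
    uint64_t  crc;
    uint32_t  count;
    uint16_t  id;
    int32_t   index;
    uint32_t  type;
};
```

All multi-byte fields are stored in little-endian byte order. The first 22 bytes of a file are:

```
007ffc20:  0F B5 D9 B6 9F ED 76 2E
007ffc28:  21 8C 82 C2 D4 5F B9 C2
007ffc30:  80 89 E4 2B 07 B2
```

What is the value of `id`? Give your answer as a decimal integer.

`id` follows `crc` (8 B), `count` (4 B), so it starts at offset 8 + 4 = 12 and occupies 2 bytes.
Bytes at offsets 12..13: D4 5F.
In little-endian order the low byte comes first in memory.
Reassemble most-significant byte first: 5F D4 → 0x5FD4.
0x5FD4 = 24532.

24532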